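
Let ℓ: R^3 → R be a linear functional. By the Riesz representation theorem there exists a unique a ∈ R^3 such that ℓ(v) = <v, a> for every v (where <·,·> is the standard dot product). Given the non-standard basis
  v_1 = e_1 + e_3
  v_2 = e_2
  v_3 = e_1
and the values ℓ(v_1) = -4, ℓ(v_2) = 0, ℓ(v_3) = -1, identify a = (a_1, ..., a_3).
a = (-1, 0, -3)

Write a = (a_1, ..., a_3) in the standard basis. For each basis vector v_i, ℓ(v_i) = <v_i, a> is a linear equation in the a_j's. Collect the n equations into a matrix system V a = ℓ, where row i of V is v_i (expressed in the standard basis). Since V is invertible (lower-triangular with 1s on the diagonal, up to permutation), solve by back-substitution:
  V =
[[1, 0, 1],
 [0, 1, 0],
 [1, 0, 0]]
  V a = (-4, 0, -1)
Solving gives a = (-1, 0, -3).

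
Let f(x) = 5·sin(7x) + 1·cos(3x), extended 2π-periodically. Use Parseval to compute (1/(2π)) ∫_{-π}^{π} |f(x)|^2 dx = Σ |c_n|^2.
Σ |c_n|^2 = 13

Expand |f|^2 and use orthogonality of {sin(nx), cos(mx)} on [-π, π]:
  ∫_{-π}^{π} sin(nx)^2 dx = π, ∫ cos(mx)^2 dx = π, and cross terms integrate to 0.
So ∫_{-π}^{π} f(x)^2 dx = 5^2 · π + 1^2 · π = (25 + 1)π.
Divide by 2π: (25 + 1)/2 = 13.
By Parseval, this equals Σ |c_n|^2.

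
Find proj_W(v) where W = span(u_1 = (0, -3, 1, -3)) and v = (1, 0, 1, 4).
proj_W(v) = (0, 33/19, -11/19, 33/19)

Set up U = [u_1 | ... | u_1] ∈ R^(4×1). The projector onto W = col(U) is P = U (U^T U)^(-1) U^T.
Compute U^T U =
  [19],
and U^T v = (-11).
Solve U^T U · c = U^T v for the coefficients: c = (-11/19). The projection is proj_W(v) = U c.
Check: (v - proj_W(v)) · u_1 = 0  (should be 0).
Result: proj_W(v) = (0, 33/19, -11/19, 33/19).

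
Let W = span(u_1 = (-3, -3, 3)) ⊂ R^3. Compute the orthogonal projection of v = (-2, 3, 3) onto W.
proj_W(v) = (-2/3, -2/3, 2/3)

Set up U = [u_1 | ... | u_1] ∈ R^(3×1). The projector onto W = col(U) is P = U (U^T U)^(-1) U^T.
Compute U^T U =
  [27],
and U^T v = (6).
Solve U^T U · c = U^T v for the coefficients: c = (2/9). The projection is proj_W(v) = U c.
Check: (v - proj_W(v)) · u_1 = 0  (should be 0).
Result: proj_W(v) = (-2/3, -2/3, 2/3).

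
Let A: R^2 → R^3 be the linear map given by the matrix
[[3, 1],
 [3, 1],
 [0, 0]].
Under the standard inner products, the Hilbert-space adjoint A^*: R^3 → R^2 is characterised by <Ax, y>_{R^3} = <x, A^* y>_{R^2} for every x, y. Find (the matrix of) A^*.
A^* = A^T =
[[3, 3, 0],
 [1, 1, 0]]

For real matrices with standard dot products, the defining identity <Ax, y> = <x, A^* y> gives (Ax)^T y = x^T (A^*) y, i.e. x^T A^T y = x^T (A^*) y. Since this holds for all x, y, we must have A^* = A^T. Therefore
A^* =
[[3, 3, 0],
 [1, 1, 0]].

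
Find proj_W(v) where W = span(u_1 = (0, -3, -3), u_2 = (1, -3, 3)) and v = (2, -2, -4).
proj_W(v) = (-4/19, -45/19, -69/19)

Set up U = [u_1 | ... | u_2] ∈ R^(3×2). The projector onto W = col(U) is P = U (U^T U)^(-1) U^T.
Compute U^T U =
  [18, 0]
  [0, 19],
and U^T v = (18, -4).
Solve U^T U · c = U^T v for the coefficients: c = (1, -4/19). The projection is proj_W(v) = U c.
Check: (v - proj_W(v)) · u_1 = 0  (should be 0).
Check: (v - proj_W(v)) · u_2 = 0  (should be 0).
Result: proj_W(v) = (-4/19, -45/19, -69/19).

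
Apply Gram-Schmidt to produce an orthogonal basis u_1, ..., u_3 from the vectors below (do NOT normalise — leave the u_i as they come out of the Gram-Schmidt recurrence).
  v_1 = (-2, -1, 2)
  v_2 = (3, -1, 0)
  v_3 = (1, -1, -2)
Orthogonal basis:
  u_1 = (-2, -1, 2)
  u_2 = (17/9, -14/9, 10/9)
  u_3 = (-28/65, -84/65, -14/13)

Apply the Gram-Schmidt recurrence
  u_1 = v_1
  u_i = v_i − Σ_{j<i} ((v_i · u_j) / (u_j · u_j)) · u_j.

Step by step this gives:
  u_1 = (-2, -1, 2)
  u_2 = (17/9, -14/9, 10/9)
  u_3 = (-28/65, -84/65, -14/13)

Orthogonality check:
  u_2 · u_1 = 0 (should be 0)
  u_3 · u_1 = 0 (should be 0)
  u_3 · u_2 = 0 (should be 0)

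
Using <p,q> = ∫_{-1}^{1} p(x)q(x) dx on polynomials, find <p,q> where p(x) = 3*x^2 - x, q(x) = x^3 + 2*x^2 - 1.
<p,q> = 0

Expand the product: p(x)·q(x) = 3*x^5 + 5*x^4 - 2*x^3 - 3*x^2 + x.
∫_{-1}^{1} of each monomial x^k gives [2/(k+1) if k even, 0 if k odd]. Integrating term-by-term (or equivalently evaluating the antiderivative F(x) = x^6/2 + x^5 - x^4/2 - x^3 + x^2/2 at the endpoints):
  F(1) − F(−1) = 1/2 − (1/2) = 0.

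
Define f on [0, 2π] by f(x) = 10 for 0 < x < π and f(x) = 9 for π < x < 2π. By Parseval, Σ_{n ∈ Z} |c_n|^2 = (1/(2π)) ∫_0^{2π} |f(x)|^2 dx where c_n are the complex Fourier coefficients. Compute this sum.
Σ |c_n|^2 = 181/2

Parseval equates the L^2 energy of f (normalised by 1/(2π)) with the ℓ^2 sum of its Fourier coefficients: (1/(2π)) ∫_0^{2π} |f|^2 = Σ |c_n|^2.
Compute the left side: (1/(2π)) [∫_0^π 10^2 dx + ∫_π^{2π} 9^2 dx] = (1/(2π)) · (100π + 81π) = (100 + 81)/2 = 181/2.
So Σ_{n ∈ Z} |c_n|^2 = 181/2.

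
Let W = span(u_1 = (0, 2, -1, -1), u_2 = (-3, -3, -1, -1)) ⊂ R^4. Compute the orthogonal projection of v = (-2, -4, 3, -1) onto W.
proj_W(v) = (-21/13, -55/13, 10/13, 10/13)

Set up U = [u_1 | ... | u_2] ∈ R^(4×2). The projector onto W = col(U) is P = U (U^T U)^(-1) U^T.
Compute U^T U =
  [6, -4]
  [-4, 20],
and U^T v = (-10, 16).
Solve U^T U · c = U^T v for the coefficients: c = (-17/13, 7/13). The projection is proj_W(v) = U c.
Check: (v - proj_W(v)) · u_1 = 0  (should be 0).
Check: (v - proj_W(v)) · u_2 = 0  (should be 0).
Result: proj_W(v) = (-21/13, -55/13, 10/13, 10/13).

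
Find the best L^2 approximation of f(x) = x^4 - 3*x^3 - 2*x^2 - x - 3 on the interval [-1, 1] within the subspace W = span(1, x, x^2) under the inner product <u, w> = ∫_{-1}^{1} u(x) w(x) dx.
g(x) = -8*x^2/7 - 14*x/5 - 108/35

The best approximation g ∈ W is the orthogonal projection of f onto W. Writing g = a_0 + a_1 x + a_2 x^2, the coefficients solve the normal equations G · a = b where
  G_{ij} = <φ_i, φ_j> and b_i = <f, φ_i>, with φ_0 = 1, φ_1 = x, φ_2 = x^2.
G =
  [2, 0, 2/3]
  [0, 2/3, 0]
  [2/3, 0, 2/5],
b = (-104/15, -28/15, -88/35).
Solving gives a_0 = -108/35, a_1 = -14/5, a_2 = -8/7, so
  g(x) = -8*x^2/7 - 14*x/5 - 108/35.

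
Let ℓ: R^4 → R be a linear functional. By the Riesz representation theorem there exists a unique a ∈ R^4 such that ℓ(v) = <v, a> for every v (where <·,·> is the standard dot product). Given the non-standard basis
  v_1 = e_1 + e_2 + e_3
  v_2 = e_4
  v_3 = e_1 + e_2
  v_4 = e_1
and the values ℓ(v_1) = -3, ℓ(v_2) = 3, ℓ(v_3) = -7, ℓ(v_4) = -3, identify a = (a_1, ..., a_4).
a = (-3, -4, 4, 3)

Write a = (a_1, ..., a_4) in the standard basis. For each basis vector v_i, ℓ(v_i) = <v_i, a> is a linear equation in the a_j's. Collect the n equations into a matrix system V a = ℓ, where row i of V is v_i (expressed in the standard basis). Since V is invertible (lower-triangular with 1s on the diagonal, up to permutation), solve by back-substitution:
  V =
[[1, 1, 1, 0],
 [0, 0, 0, 1],
 [1, 1, 0, 0],
 [1, 0, 0, 0]]
  V a = (-3, 3, -7, -3)
Solving gives a = (-3, -4, 4, 3).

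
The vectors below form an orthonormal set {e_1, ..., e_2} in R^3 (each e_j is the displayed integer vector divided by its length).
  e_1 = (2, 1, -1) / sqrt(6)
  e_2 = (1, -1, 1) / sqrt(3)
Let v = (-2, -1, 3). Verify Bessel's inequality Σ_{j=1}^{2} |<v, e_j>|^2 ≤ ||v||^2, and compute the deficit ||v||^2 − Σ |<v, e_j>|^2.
Σ |<v, e_j>|^2 = 12; ||v||^2 = 14; deficit = 2

Write each e_j = u_j / sqrt(<u_j, u_j>) where u_j is the displayed integer vector. Then <v, e_j> = <v, u_j> / sqrt(<u_j, u_j>), so |<v, e_j>|^2 = <v, u_j>^2 / <u_j, u_j>.
Coefficients: <v, e_1> = -8/sqrt(6), <v, e_2> = 2/sqrt(3).
Square and sum: Σ |<v, e_j>|^2 = 12.
Compute ||v||^2 = v·v = 14.
Deficit = 14 − 12 = 2 ≥ 0, confirming Bessel's inequality. (The deficit equals ||v − Σ <v,e_j> e_j||^2, the squared distance from v to span{e_j}.)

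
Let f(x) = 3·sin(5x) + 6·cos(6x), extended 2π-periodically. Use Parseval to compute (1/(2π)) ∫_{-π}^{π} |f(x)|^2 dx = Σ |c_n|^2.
Σ |c_n|^2 = 45/2

Expand |f|^2 and use orthogonality of {sin(nx), cos(mx)} on [-π, π]:
  ∫_{-π}^{π} sin(nx)^2 dx = π, ∫ cos(mx)^2 dx = π, and cross terms integrate to 0.
So ∫_{-π}^{π} f(x)^2 dx = 3^2 · π + 6^2 · π = (9 + 36)π.
Divide by 2π: (9 + 36)/2 = 45/2.
By Parseval, this equals Σ |c_n|^2.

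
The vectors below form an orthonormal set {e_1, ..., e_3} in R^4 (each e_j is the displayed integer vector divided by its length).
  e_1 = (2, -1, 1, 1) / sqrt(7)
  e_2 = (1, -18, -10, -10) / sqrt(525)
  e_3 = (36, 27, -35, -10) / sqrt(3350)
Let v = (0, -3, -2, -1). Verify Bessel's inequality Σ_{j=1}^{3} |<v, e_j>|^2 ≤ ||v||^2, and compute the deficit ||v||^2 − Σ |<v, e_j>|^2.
Σ |<v, e_j>|^2 = 1801/134; ||v||^2 = 14; deficit = 75/134

Write each e_j = u_j / sqrt(<u_j, u_j>) where u_j is the displayed integer vector. Then <v, e_j> = <v, u_j> / sqrt(<u_j, u_j>), so |<v, e_j>|^2 = <v, u_j>^2 / <u_j, u_j>.
Coefficients: <v, e_1> = 0/sqrt(7), <v, e_2> = 84/sqrt(525), <v, e_3> = -1/sqrt(3350).
Square and sum: Σ |<v, e_j>|^2 = 1801/134.
Compute ||v||^2 = v·v = 14.
Deficit = 14 − 1801/134 = 75/134 ≥ 0, confirming Bessel's inequality. (The deficit equals ||v − Σ <v,e_j> e_j||^2, the squared distance from v to span{e_j}.)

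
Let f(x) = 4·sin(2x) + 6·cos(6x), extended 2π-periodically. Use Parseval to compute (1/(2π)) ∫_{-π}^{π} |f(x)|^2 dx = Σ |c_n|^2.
Σ |c_n|^2 = 26

Expand |f|^2 and use orthogonality of {sin(nx), cos(mx)} on [-π, π]:
  ∫_{-π}^{π} sin(nx)^2 dx = π, ∫ cos(mx)^2 dx = π, and cross terms integrate to 0.
So ∫_{-π}^{π} f(x)^2 dx = 4^2 · π + 6^2 · π = (16 + 36)π.
Divide by 2π: (16 + 36)/2 = 26.
By Parseval, this equals Σ |c_n|^2.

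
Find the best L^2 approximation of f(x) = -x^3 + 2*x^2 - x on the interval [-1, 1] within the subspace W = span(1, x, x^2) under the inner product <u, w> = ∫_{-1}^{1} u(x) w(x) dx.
g(x) = 2*x^2 - 8*x/5

The best approximation g ∈ W is the orthogonal projection of f onto W. Writing g = a_0 + a_1 x + a_2 x^2, the coefficients solve the normal equations G · a = b where
  G_{ij} = <φ_i, φ_j> and b_i = <f, φ_i>, with φ_0 = 1, φ_1 = x, φ_2 = x^2.
G =
  [2, 0, 2/3]
  [0, 2/3, 0]
  [2/3, 0, 2/5],
b = (4/3, -16/15, 4/5).
Solving gives a_0 = 0, a_1 = -8/5, a_2 = 2, so
  g(x) = 2*x^2 - 8*x/5.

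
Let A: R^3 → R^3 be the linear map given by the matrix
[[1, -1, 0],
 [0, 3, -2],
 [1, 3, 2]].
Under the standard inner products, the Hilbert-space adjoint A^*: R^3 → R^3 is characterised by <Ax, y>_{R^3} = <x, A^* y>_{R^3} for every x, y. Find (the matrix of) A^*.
A^* = A^T =
[[1, 0, 1],
 [-1, 3, 3],
 [0, -2, 2]]

For real matrices with standard dot products, the defining identity <Ax, y> = <x, A^* y> gives (Ax)^T y = x^T (A^*) y, i.e. x^T A^T y = x^T (A^*) y. Since this holds for all x, y, we must have A^* = A^T. Therefore
A^* =
[[1, 0, 1],
 [-1, 3, 3],
 [0, -2, 2]].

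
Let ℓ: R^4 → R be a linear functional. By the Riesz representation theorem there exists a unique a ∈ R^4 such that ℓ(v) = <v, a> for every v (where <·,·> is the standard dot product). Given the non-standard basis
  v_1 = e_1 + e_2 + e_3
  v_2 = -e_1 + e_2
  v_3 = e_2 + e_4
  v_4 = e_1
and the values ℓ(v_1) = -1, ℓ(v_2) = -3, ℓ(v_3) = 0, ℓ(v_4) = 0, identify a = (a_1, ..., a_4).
a = (0, -3, 2, 3)

Write a = (a_1, ..., a_4) in the standard basis. For each basis vector v_i, ℓ(v_i) = <v_i, a> is a linear equation in the a_j's. Collect the n equations into a matrix system V a = ℓ, where row i of V is v_i (expressed in the standard basis). Since V is invertible (lower-triangular with 1s on the diagonal, up to permutation), solve by back-substitution:
  V =
[[1, 1, 1, 0],
 [-1, 1, 0, 0],
 [0, 1, 0, 1],
 [1, 0, 0, 0]]
  V a = (-1, -3, 0, 0)
Solving gives a = (0, -3, 2, 3).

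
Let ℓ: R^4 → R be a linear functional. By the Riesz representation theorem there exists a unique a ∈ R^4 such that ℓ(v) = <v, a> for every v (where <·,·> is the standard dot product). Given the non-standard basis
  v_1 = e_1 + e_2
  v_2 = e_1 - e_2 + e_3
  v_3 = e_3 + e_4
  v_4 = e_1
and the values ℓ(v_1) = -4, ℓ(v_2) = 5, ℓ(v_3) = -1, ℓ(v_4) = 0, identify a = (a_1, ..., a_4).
a = (0, -4, 1, -2)

Write a = (a_1, ..., a_4) in the standard basis. For each basis vector v_i, ℓ(v_i) = <v_i, a> is a linear equation in the a_j's. Collect the n equations into a matrix system V a = ℓ, where row i of V is v_i (expressed in the standard basis). Since V is invertible (lower-triangular with 1s on the diagonal, up to permutation), solve by back-substitution:
  V =
[[1, 1, 0, 0],
 [1, -1, 1, 0],
 [0, 0, 1, 1],
 [1, 0, 0, 0]]
  V a = (-4, 5, -1, 0)
Solving gives a = (0, -4, 1, -2).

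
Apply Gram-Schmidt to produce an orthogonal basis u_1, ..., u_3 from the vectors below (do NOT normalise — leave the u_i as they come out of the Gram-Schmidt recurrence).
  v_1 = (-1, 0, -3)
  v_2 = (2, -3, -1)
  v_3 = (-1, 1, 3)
Orthogonal basis:
  u_1 = (-1, 0, -3)
  u_2 = (21/10, -3, -7/10)
  u_3 = (-99/139, -77/139, 33/139)

Apply the Gram-Schmidt recurrence
  u_1 = v_1
  u_i = v_i − Σ_{j<i} ((v_i · u_j) / (u_j · u_j)) · u_j.

Step by step this gives:
  u_1 = (-1, 0, -3)
  u_2 = (21/10, -3, -7/10)
  u_3 = (-99/139, -77/139, 33/139)

Orthogonality check:
  u_2 · u_1 = 0 (should be 0)
  u_3 · u_1 = 0 (should be 0)
  u_3 · u_2 = 0 (should be 0)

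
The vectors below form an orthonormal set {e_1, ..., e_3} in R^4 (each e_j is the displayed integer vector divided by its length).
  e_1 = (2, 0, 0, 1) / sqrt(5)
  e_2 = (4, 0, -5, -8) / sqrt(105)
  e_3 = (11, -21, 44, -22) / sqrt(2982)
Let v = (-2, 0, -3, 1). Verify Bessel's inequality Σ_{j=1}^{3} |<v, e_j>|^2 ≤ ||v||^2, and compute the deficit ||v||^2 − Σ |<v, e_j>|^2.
Σ |<v, e_j>|^2 = 866/71; ||v||^2 = 14; deficit = 128/71

Write each e_j = u_j / sqrt(<u_j, u_j>) where u_j is the displayed integer vector. Then <v, e_j> = <v, u_j> / sqrt(<u_j, u_j>), so |<v, e_j>|^2 = <v, u_j>^2 / <u_j, u_j>.
Coefficients: <v, e_1> = -3/sqrt(5), <v, e_2> = -1/sqrt(105), <v, e_3> = -176/sqrt(2982).
Square and sum: Σ |<v, e_j>|^2 = 866/71.
Compute ||v||^2 = v·v = 14.
Deficit = 14 − 866/71 = 128/71 ≥ 0, confirming Bessel's inequality. (The deficit equals ||v − Σ <v,e_j> e_j||^2, the squared distance from v to span{e_j}.)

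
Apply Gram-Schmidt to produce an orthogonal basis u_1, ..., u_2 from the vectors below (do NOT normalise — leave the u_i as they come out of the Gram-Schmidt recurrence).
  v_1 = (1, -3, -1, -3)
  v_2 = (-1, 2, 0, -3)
Orthogonal basis:
  u_1 = (1, -3, -1, -3)
  u_2 = (-11/10, 23/10, 1/10, -27/10)

Apply the Gram-Schmidt recurrence
  u_1 = v_1
  u_i = v_i − Σ_{j<i} ((v_i · u_j) / (u_j · u_j)) · u_j.

Step by step this gives:
  u_1 = (1, -3, -1, -3)
  u_2 = (-11/10, 23/10, 1/10, -27/10)

Orthogonality check:
  u_2 · u_1 = 0 (should be 0)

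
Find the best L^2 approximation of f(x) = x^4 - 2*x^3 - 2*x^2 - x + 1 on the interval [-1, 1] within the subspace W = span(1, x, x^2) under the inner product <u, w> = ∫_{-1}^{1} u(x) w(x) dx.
g(x) = -8*x^2/7 - 11*x/5 + 32/35

The best approximation g ∈ W is the orthogonal projection of f onto W. Writing g = a_0 + a_1 x + a_2 x^2, the coefficients solve the normal equations G · a = b where
  G_{ij} = <φ_i, φ_j> and b_i = <f, φ_i>, with φ_0 = 1, φ_1 = x, φ_2 = x^2.
G =
  [2, 0, 2/3]
  [0, 2/3, 0]
  [2/3, 0, 2/5],
b = (16/15, -22/15, 16/105).
Solving gives a_0 = 32/35, a_1 = -11/5, a_2 = -8/7, so
  g(x) = -8*x^2/7 - 11*x/5 + 32/35.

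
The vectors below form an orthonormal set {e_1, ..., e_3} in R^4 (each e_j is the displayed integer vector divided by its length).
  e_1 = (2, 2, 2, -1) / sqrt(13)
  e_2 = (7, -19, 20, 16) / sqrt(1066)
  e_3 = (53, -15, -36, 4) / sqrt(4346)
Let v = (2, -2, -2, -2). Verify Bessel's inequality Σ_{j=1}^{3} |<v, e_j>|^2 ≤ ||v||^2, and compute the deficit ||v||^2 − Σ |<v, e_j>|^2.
Σ |<v, e_j>|^2 = 524/53; ||v||^2 = 16; deficit = 324/53

Write each e_j = u_j / sqrt(<u_j, u_j>) where u_j is the displayed integer vector. Then <v, e_j> = <v, u_j> / sqrt(<u_j, u_j>), so |<v, e_j>|^2 = <v, u_j>^2 / <u_j, u_j>.
Coefficients: <v, e_1> = -2/sqrt(13), <v, e_2> = -20/sqrt(1066), <v, e_3> = 200/sqrt(4346).
Square and sum: Σ |<v, e_j>|^2 = 524/53.
Compute ||v||^2 = v·v = 16.
Deficit = 16 − 524/53 = 324/53 ≥ 0, confirming Bessel's inequality. (The deficit equals ||v − Σ <v,e_j> e_j||^2, the squared distance from v to span{e_j}.)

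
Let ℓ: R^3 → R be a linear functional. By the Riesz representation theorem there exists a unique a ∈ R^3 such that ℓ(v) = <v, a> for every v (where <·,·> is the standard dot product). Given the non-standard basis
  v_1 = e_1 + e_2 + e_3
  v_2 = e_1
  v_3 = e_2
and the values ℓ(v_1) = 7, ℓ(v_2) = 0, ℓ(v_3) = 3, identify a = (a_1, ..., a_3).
a = (0, 3, 4)

Write a = (a_1, ..., a_3) in the standard basis. For each basis vector v_i, ℓ(v_i) = <v_i, a> is a linear equation in the a_j's. Collect the n equations into a matrix system V a = ℓ, where row i of V is v_i (expressed in the standard basis). Since V is invertible (lower-triangular with 1s on the diagonal, up to permutation), solve by back-substitution:
  V =
[[1, 1, 1],
 [1, 0, 0],
 [0, 1, 0]]
  V a = (7, 0, 3)
Solving gives a = (0, 3, 4).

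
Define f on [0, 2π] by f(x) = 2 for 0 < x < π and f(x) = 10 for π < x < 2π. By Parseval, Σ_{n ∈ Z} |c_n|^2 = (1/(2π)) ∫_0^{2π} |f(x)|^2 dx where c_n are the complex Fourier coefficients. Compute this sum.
Σ |c_n|^2 = 52

Parseval equates the L^2 energy of f (normalised by 1/(2π)) with the ℓ^2 sum of its Fourier coefficients: (1/(2π)) ∫_0^{2π} |f|^2 = Σ |c_n|^2.
Compute the left side: (1/(2π)) [∫_0^π 2^2 dx + ∫_π^{2π} 10^2 dx] = (1/(2π)) · (4π + 100π) = (4 + 100)/2 = 52.
So Σ_{n ∈ Z} |c_n|^2 = 52.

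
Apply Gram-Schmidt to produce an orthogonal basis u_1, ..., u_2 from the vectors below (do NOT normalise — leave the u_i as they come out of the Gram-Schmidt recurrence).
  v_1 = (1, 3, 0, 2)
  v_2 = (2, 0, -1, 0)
Orthogonal basis:
  u_1 = (1, 3, 0, 2)
  u_2 = (13/7, -3/7, -1, -2/7)

Apply the Gram-Schmidt recurrence
  u_1 = v_1
  u_i = v_i − Σ_{j<i} ((v_i · u_j) / (u_j · u_j)) · u_j.

Step by step this gives:
  u_1 = (1, 3, 0, 2)
  u_2 = (13/7, -3/7, -1, -2/7)

Orthogonality check:
  u_2 · u_1 = 0 (should be 0)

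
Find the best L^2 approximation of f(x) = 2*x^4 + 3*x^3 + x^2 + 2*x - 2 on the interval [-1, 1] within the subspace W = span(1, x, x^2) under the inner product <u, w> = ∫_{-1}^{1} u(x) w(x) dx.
g(x) = 19*x^2/7 + 19*x/5 - 76/35

The best approximation g ∈ W is the orthogonal projection of f onto W. Writing g = a_0 + a_1 x + a_2 x^2, the coefficients solve the normal equations G · a = b where
  G_{ij} = <φ_i, φ_j> and b_i = <f, φ_i>, with φ_0 = 1, φ_1 = x, φ_2 = x^2.
G =
  [2, 0, 2/3]
  [0, 2/3, 0]
  [2/3, 0, 2/5],
b = (-38/15, 38/15, -38/105).
Solving gives a_0 = -76/35, a_1 = 19/5, a_2 = 19/7, so
  g(x) = 19*x^2/7 + 19*x/5 - 76/35.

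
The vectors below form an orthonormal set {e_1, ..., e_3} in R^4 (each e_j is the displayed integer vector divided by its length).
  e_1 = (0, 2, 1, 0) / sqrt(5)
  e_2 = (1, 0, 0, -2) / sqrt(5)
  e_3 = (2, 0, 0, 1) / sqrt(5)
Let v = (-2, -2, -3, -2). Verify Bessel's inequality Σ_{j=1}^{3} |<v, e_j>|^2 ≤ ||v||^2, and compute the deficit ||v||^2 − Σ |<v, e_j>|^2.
Σ |<v, e_j>|^2 = 89/5; ||v||^2 = 21; deficit = 16/5

Write each e_j = u_j / sqrt(<u_j, u_j>) where u_j is the displayed integer vector. Then <v, e_j> = <v, u_j> / sqrt(<u_j, u_j>), so |<v, e_j>|^2 = <v, u_j>^2 / <u_j, u_j>.
Coefficients: <v, e_1> = -7/sqrt(5), <v, e_2> = 2/sqrt(5), <v, e_3> = -6/sqrt(5).
Square and sum: Σ |<v, e_j>|^2 = 89/5.
Compute ||v||^2 = v·v = 21.
Deficit = 21 − 89/5 = 16/5 ≥ 0, confirming Bessel's inequality. (The deficit equals ||v − Σ <v,e_j> e_j||^2, the squared distance from v to span{e_j}.)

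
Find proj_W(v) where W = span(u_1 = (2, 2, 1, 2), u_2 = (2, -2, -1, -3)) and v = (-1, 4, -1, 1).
proj_W(v) = (-26/37, 298/185, 149/185, 81/37)

Set up U = [u_1 | ... | u_2] ∈ R^(4×2). The projector onto W = col(U) is P = U (U^T U)^(-1) U^T.
Compute U^T U =
  [13, -7]
  [-7, 18],
and U^T v = (7, -12).
Solve U^T U · c = U^T v for the coefficients: c = (42/185, -107/185). The projection is proj_W(v) = U c.
Check: (v - proj_W(v)) · u_1 = 0  (should be 0).
Check: (v - proj_W(v)) · u_2 = 0  (should be 0).
Result: proj_W(v) = (-26/37, 298/185, 149/185, 81/37).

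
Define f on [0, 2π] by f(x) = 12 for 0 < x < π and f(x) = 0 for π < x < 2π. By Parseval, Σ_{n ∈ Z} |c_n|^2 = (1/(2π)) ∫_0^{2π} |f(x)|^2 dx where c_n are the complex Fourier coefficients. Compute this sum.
Σ |c_n|^2 = 72

Parseval equates the L^2 energy of f (normalised by 1/(2π)) with the ℓ^2 sum of its Fourier coefficients: (1/(2π)) ∫_0^{2π} |f|^2 = Σ |c_n|^2.
Compute the left side: (1/(2π)) [∫_0^π 12^2 dx + ∫_π^{2π} 0^2 dx] = (1/(2π)) · (144π + 0π) = (144 + 0)/2 = 72.
So Σ_{n ∈ Z} |c_n|^2 = 72.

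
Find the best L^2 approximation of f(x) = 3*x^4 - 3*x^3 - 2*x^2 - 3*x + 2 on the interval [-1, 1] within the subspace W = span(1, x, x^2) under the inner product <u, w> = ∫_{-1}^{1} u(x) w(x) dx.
g(x) = 4*x^2/7 - 24*x/5 + 61/35

The best approximation g ∈ W is the orthogonal projection of f onto W. Writing g = a_0 + a_1 x + a_2 x^2, the coefficients solve the normal equations G · a = b where
  G_{ij} = <φ_i, φ_j> and b_i = <f, φ_i>, with φ_0 = 1, φ_1 = x, φ_2 = x^2.
G =
  [2, 0, 2/3]
  [0, 2/3, 0]
  [2/3, 0, 2/5],
b = (58/15, -16/5, 146/105).
Solving gives a_0 = 61/35, a_1 = -24/5, a_2 = 4/7, so
  g(x) = 4*x^2/7 - 24*x/5 + 61/35.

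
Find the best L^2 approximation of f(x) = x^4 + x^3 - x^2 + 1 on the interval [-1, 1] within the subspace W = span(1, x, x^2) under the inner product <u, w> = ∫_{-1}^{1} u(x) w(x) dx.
g(x) = -x^2/7 + 3*x/5 + 32/35

The best approximation g ∈ W is the orthogonal projection of f onto W. Writing g = a_0 + a_1 x + a_2 x^2, the coefficients solve the normal equations G · a = b where
  G_{ij} = <φ_i, φ_j> and b_i = <f, φ_i>, with φ_0 = 1, φ_1 = x, φ_2 = x^2.
G =
  [2, 0, 2/3]
  [0, 2/3, 0]
  [2/3, 0, 2/5],
b = (26/15, 2/5, 58/105).
Solving gives a_0 = 32/35, a_1 = 3/5, a_2 = -1/7, so
  g(x) = -x^2/7 + 3*x/5 + 32/35.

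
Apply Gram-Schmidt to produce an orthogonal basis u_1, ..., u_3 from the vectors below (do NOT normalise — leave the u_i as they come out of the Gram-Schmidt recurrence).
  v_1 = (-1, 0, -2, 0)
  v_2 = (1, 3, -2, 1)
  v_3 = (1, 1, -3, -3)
Orthogonal basis:
  u_1 = (-1, 0, -2, 0)
  u_2 = (8/5, 3, -4/5, 1)
  u_3 = (50/33, 1/11, -25/33, -109/33)

Apply the Gram-Schmidt recurrence
  u_1 = v_1
  u_i = v_i − Σ_{j<i} ((v_i · u_j) / (u_j · u_j)) · u_j.

Step by step this gives:
  u_1 = (-1, 0, -2, 0)
  u_2 = (8/5, 3, -4/5, 1)
  u_3 = (50/33, 1/11, -25/33, -109/33)

Orthogonality check:
  u_2 · u_1 = 0 (should be 0)
  u_3 · u_1 = 0 (should be 0)
  u_3 · u_2 = 0 (should be 0)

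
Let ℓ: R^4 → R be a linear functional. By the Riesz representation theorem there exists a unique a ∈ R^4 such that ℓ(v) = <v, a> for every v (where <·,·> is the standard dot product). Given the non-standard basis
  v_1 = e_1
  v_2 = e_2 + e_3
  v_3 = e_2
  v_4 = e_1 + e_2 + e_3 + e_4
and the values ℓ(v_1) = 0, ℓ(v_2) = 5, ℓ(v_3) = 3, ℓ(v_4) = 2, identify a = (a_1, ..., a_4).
a = (0, 3, 2, -3)

Write a = (a_1, ..., a_4) in the standard basis. For each basis vector v_i, ℓ(v_i) = <v_i, a> is a linear equation in the a_j's. Collect the n equations into a matrix system V a = ℓ, where row i of V is v_i (expressed in the standard basis). Since V is invertible (lower-triangular with 1s on the diagonal, up to permutation), solve by back-substitution:
  V =
[[1, 0, 0, 0],
 [0, 1, 1, 0],
 [0, 1, 0, 0],
 [1, 1, 1, 1]]
  V a = (0, 5, 3, 2)
Solving gives a = (0, 3, 2, -3).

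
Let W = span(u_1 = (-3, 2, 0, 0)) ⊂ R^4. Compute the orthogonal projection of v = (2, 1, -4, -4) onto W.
proj_W(v) = (12/13, -8/13, 0, 0)

Set up U = [u_1 | ... | u_1] ∈ R^(4×1). The projector onto W = col(U) is P = U (U^T U)^(-1) U^T.
Compute U^T U =
  [13],
and U^T v = (-4).
Solve U^T U · c = U^T v for the coefficients: c = (-4/13). The projection is proj_W(v) = U c.
Check: (v - proj_W(v)) · u_1 = 0  (should be 0).
Result: proj_W(v) = (12/13, -8/13, 0, 0).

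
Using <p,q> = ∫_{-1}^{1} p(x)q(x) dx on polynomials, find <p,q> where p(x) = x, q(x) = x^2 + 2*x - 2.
<p,q> = 4/3

Expand the product: p(x)·q(x) = x^3 + 2*x^2 - 2*x.
∫_{-1}^{1} of each monomial x^k gives [2/(k+1) if k even, 0 if k odd]. Integrating term-by-term (or equivalently evaluating the antiderivative F(x) = x^4/4 + 2*x^3/3 - x^2 at the endpoints):
  F(1) − F(−1) = -1/12 − (-17/12) = 4/3.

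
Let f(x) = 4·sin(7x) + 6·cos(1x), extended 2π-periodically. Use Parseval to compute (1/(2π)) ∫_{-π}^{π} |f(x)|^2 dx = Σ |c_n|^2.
Σ |c_n|^2 = 26

Expand |f|^2 and use orthogonality of {sin(nx), cos(mx)} on [-π, π]:
  ∫_{-π}^{π} sin(nx)^2 dx = π, ∫ cos(mx)^2 dx = π, and cross terms integrate to 0.
So ∫_{-π}^{π} f(x)^2 dx = 4^2 · π + 6^2 · π = (16 + 36)π.
Divide by 2π: (16 + 36)/2 = 26.
By Parseval, this equals Σ |c_n|^2.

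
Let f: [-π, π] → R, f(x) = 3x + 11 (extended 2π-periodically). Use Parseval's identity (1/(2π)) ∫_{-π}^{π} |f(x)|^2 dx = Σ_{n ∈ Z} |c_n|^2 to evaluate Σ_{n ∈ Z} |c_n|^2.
Σ |c_n|^2 = 3π^2 + 121

Expand and integrate term by term over [-π, π]:
  ∫ (3x)^2 dx = 9·(2π^3/3); ∫ 2·3·(11)·x dx = 0 (odd integrand); ∫ 11^2 dx = 121·2π.
So (1/(2π)) ∫_{-π}^{π} (3x + 11)^2 dx = 9π^2/3 + 121 = 3π^2 + 121.
Parseval ⇒ Σ |c_n|^2 = 3π^2 + 121.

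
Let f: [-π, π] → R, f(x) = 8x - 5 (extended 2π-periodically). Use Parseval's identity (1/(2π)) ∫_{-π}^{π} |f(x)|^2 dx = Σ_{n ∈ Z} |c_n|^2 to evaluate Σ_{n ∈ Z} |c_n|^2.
Σ |c_n|^2 = 64π^2/3 + 25

Expand and integrate term by term over [-π, π]:
  ∫ (8x)^2 dx = 64·(2π^3/3); ∫ 2·8·(-5)·x dx = 0 (odd integrand); ∫ (-5)^2 dx = 25·2π.
So (1/(2π)) ∫_{-π}^{π} (8x - 5)^2 dx = 64π^2/3 + 25 = 64π^2/3 + 25.
Parseval ⇒ Σ |c_n|^2 = 64π^2/3 + 25.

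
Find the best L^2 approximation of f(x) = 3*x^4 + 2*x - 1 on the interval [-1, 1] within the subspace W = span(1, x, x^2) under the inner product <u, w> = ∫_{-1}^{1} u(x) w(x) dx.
g(x) = 18*x^2/7 + 2*x - 44/35

The best approximation g ∈ W is the orthogonal projection of f onto W. Writing g = a_0 + a_1 x + a_2 x^2, the coefficients solve the normal equations G · a = b where
  G_{ij} = <φ_i, φ_j> and b_i = <f, φ_i>, with φ_0 = 1, φ_1 = x, φ_2 = x^2.
G =
  [2, 0, 2/3]
  [0, 2/3, 0]
  [2/3, 0, 2/5],
b = (-4/5, 4/3, 4/21).
Solving gives a_0 = -44/35, a_1 = 2, a_2 = 18/7, so
  g(x) = 18*x^2/7 + 2*x - 44/35.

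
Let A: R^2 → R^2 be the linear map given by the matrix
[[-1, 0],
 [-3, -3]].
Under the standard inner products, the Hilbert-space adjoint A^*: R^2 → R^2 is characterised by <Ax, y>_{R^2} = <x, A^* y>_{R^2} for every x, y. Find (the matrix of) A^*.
A^* = A^T =
[[-1, -3],
 [0, -3]]

For real matrices with standard dot products, the defining identity <Ax, y> = <x, A^* y> gives (Ax)^T y = x^T (A^*) y, i.e. x^T A^T y = x^T (A^*) y. Since this holds for all x, y, we must have A^* = A^T. Therefore
A^* =
[[-1, -3],
 [0, -3]].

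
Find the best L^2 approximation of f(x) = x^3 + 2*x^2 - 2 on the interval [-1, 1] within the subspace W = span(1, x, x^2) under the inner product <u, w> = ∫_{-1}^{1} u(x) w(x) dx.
g(x) = 2*x^2 + 3*x/5 - 2

The best approximation g ∈ W is the orthogonal projection of f onto W. Writing g = a_0 + a_1 x + a_2 x^2, the coefficients solve the normal equations G · a = b where
  G_{ij} = <φ_i, φ_j> and b_i = <f, φ_i>, with φ_0 = 1, φ_1 = x, φ_2 = x^2.
G =
  [2, 0, 2/3]
  [0, 2/3, 0]
  [2/3, 0, 2/5],
b = (-8/3, 2/5, -8/15).
Solving gives a_0 = -2, a_1 = 3/5, a_2 = 2, so
  g(x) = 2*x^2 + 3*x/5 - 2.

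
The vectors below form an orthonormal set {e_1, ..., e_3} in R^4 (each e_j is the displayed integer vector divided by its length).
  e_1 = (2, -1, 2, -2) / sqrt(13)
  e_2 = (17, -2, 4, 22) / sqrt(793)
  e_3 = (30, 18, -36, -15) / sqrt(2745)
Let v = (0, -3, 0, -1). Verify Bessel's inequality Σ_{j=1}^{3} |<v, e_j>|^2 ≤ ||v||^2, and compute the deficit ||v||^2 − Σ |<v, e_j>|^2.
Σ |<v, e_j>|^2 = 14/5; ||v||^2 = 10; deficit = 36/5

Write each e_j = u_j / sqrt(<u_j, u_j>) where u_j is the displayed integer vector. Then <v, e_j> = <v, u_j> / sqrt(<u_j, u_j>), so |<v, e_j>|^2 = <v, u_j>^2 / <u_j, u_j>.
Coefficients: <v, e_1> = 5/sqrt(13), <v, e_2> = -16/sqrt(793), <v, e_3> = -39/sqrt(2745).
Square and sum: Σ |<v, e_j>|^2 = 14/5.
Compute ||v||^2 = v·v = 10.
Deficit = 10 − 14/5 = 36/5 ≥ 0, confirming Bessel's inequality. (The deficit equals ||v − Σ <v,e_j> e_j||^2, the squared distance from v to span{e_j}.)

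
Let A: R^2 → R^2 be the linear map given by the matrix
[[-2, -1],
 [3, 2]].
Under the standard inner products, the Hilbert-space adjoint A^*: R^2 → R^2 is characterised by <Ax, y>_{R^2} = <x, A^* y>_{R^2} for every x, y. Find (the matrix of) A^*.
A^* = A^T =
[[-2, 3],
 [-1, 2]]

For real matrices with standard dot products, the defining identity <Ax, y> = <x, A^* y> gives (Ax)^T y = x^T (A^*) y, i.e. x^T A^T y = x^T (A^*) y. Since this holds for all x, y, we must have A^* = A^T. Therefore
A^* =
[[-2, 3],
 [-1, 2]].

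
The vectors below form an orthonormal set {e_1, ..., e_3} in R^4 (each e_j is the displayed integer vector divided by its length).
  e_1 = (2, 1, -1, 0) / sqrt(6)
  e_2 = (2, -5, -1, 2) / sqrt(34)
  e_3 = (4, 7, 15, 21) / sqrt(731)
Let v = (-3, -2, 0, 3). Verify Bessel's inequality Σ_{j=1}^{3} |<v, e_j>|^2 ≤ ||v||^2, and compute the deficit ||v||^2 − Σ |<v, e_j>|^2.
Σ |<v, e_j>|^2 = 1997/129; ||v||^2 = 22; deficit = 841/129

Write each e_j = u_j / sqrt(<u_j, u_j>) where u_j is the displayed integer vector. Then <v, e_j> = <v, u_j> / sqrt(<u_j, u_j>), so |<v, e_j>|^2 = <v, u_j>^2 / <u_j, u_j>.
Coefficients: <v, e_1> = -8/sqrt(6), <v, e_2> = 10/sqrt(34), <v, e_3> = 37/sqrt(731).
Square and sum: Σ |<v, e_j>|^2 = 1997/129.
Compute ||v||^2 = v·v = 22.
Deficit = 22 − 1997/129 = 841/129 ≥ 0, confirming Bessel's inequality. (The deficit equals ||v − Σ <v,e_j> e_j||^2, the squared distance from v to span{e_j}.)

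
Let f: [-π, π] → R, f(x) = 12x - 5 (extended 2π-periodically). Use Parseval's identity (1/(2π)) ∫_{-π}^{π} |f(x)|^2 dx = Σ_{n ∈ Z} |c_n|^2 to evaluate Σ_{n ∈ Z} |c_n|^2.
Σ |c_n|^2 = 48π^2 + 25

Expand and integrate term by term over [-π, π]:
  ∫ (12x)^2 dx = 144·(2π^3/3); ∫ 2·12·(-5)·x dx = 0 (odd integrand); ∫ (-5)^2 dx = 25·2π.
So (1/(2π)) ∫_{-π}^{π} (12x - 5)^2 dx = 144π^2/3 + 25 = 48π^2 + 25.
Parseval ⇒ Σ |c_n|^2 = 48π^2 + 25.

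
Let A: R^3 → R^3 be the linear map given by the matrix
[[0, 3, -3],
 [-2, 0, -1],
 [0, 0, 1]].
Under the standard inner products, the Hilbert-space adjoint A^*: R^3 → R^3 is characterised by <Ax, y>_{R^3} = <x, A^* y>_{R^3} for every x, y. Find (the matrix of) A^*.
A^* = A^T =
[[0, -2, 0],
 [3, 0, 0],
 [-3, -1, 1]]

For real matrices with standard dot products, the defining identity <Ax, y> = <x, A^* y> gives (Ax)^T y = x^T (A^*) y, i.e. x^T A^T y = x^T (A^*) y. Since this holds for all x, y, we must have A^* = A^T. Therefore
A^* =
[[0, -2, 0],
 [3, 0, 0],
 [-3, -1, 1]].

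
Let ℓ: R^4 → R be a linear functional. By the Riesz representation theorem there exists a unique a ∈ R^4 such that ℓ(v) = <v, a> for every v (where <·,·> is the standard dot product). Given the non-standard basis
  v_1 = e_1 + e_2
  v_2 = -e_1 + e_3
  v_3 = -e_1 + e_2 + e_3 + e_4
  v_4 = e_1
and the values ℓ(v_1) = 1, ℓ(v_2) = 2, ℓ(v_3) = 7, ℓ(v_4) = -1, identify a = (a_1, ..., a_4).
a = (-1, 2, 1, 3)

Write a = (a_1, ..., a_4) in the standard basis. For each basis vector v_i, ℓ(v_i) = <v_i, a> is a linear equation in the a_j's. Collect the n equations into a matrix system V a = ℓ, where row i of V is v_i (expressed in the standard basis). Since V is invertible (lower-triangular with 1s on the diagonal, up to permutation), solve by back-substitution:
  V =
[[1, 1, 0, 0],
 [-1, 0, 1, 0],
 [-1, 1, 1, 1],
 [1, 0, 0, 0]]
  V a = (1, 2, 7, -1)
Solving gives a = (-1, 2, 1, 3).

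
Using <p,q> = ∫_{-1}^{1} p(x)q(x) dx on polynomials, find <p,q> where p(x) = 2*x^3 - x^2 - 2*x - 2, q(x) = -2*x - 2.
<p,q> = 52/5

Expand the product: p(x)·q(x) = -4*x^4 - 2*x^3 + 6*x^2 + 8*x + 4.
∫_{-1}^{1} of each monomial x^k gives [2/(k+1) if k even, 0 if k odd]. Integrating term-by-term (or equivalently evaluating the antiderivative F(x) = -4*x^5/5 - x^4/2 + 2*x^3 + 4*x^2 + 4*x at the endpoints):
  F(1) − F(−1) = 87/10 − (-17/10) = 52/5.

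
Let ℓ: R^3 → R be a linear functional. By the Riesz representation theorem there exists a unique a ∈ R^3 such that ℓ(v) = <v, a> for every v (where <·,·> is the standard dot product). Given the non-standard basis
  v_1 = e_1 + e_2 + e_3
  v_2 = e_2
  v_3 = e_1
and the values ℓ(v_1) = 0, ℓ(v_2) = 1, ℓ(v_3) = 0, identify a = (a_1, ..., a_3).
a = (0, 1, -1)

Write a = (a_1, ..., a_3) in the standard basis. For each basis vector v_i, ℓ(v_i) = <v_i, a> is a linear equation in the a_j's. Collect the n equations into a matrix system V a = ℓ, where row i of V is v_i (expressed in the standard basis). Since V is invertible (lower-triangular with 1s on the diagonal, up to permutation), solve by back-substitution:
  V =
[[1, 1, 1],
 [0, 1, 0],
 [1, 0, 0]]
  V a = (0, 1, 0)
Solving gives a = (0, 1, -1).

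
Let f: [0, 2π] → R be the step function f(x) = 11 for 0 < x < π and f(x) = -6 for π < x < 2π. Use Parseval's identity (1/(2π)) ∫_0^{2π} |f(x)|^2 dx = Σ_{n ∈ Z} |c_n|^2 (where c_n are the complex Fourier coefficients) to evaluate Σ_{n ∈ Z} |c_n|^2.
Σ |c_n|^2 = 157/2

Parseval equates the L^2 energy of f (normalised by 1/(2π)) with the ℓ^2 sum of its Fourier coefficients: (1/(2π)) ∫_0^{2π} |f|^2 = Σ |c_n|^2.
Compute the left side: (1/(2π)) [∫_0^π 11^2 dx + ∫_π^{2π} (-6)^2 dx] = (1/(2π)) · (121π + 36π) = (121 + 36)/2 = 157/2.
So Σ_{n ∈ Z} |c_n|^2 = 157/2.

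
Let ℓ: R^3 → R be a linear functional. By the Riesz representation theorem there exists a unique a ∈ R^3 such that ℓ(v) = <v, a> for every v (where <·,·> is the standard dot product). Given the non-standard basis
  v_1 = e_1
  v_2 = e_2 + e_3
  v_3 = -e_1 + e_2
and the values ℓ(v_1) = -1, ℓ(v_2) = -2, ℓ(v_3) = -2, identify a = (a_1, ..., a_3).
a = (-1, -3, 1)

Write a = (a_1, ..., a_3) in the standard basis. For each basis vector v_i, ℓ(v_i) = <v_i, a> is a linear equation in the a_j's. Collect the n equations into a matrix system V a = ℓ, where row i of V is v_i (expressed in the standard basis). Since V is invertible (lower-triangular with 1s on the diagonal, up to permutation), solve by back-substitution:
  V =
[[1, 0, 0],
 [0, 1, 1],
 [-1, 1, 0]]
  V a = (-1, -2, -2)
Solving gives a = (-1, -3, 1).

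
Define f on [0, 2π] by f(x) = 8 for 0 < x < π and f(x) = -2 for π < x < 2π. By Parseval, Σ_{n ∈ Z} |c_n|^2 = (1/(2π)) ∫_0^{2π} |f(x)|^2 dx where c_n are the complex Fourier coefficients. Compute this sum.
Σ |c_n|^2 = 34

Parseval equates the L^2 energy of f (normalised by 1/(2π)) with the ℓ^2 sum of its Fourier coefficients: (1/(2π)) ∫_0^{2π} |f|^2 = Σ |c_n|^2.
Compute the left side: (1/(2π)) [∫_0^π 8^2 dx + ∫_π^{2π} (-2)^2 dx] = (1/(2π)) · (64π + 4π) = (64 + 4)/2 = 34.
So Σ_{n ∈ Z} |c_n|^2 = 34.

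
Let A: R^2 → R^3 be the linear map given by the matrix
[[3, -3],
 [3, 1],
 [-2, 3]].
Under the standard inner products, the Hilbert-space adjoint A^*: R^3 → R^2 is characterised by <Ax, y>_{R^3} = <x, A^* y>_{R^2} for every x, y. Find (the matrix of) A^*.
A^* = A^T =
[[3, 3, -2],
 [-3, 1, 3]]

For real matrices with standard dot products, the defining identity <Ax, y> = <x, A^* y> gives (Ax)^T y = x^T (A^*) y, i.e. x^T A^T y = x^T (A^*) y. Since this holds for all x, y, we must have A^* = A^T. Therefore
A^* =
[[3, 3, -2],
 [-3, 1, 3]].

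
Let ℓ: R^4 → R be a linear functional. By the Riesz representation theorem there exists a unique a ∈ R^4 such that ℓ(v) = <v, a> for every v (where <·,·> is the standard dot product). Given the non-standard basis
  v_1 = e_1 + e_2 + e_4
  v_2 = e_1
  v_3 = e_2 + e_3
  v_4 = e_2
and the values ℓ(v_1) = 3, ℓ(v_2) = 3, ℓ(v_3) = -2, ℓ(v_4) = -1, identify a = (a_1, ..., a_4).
a = (3, -1, -1, 1)

Write a = (a_1, ..., a_4) in the standard basis. For each basis vector v_i, ℓ(v_i) = <v_i, a> is a linear equation in the a_j's. Collect the n equations into a matrix system V a = ℓ, where row i of V is v_i (expressed in the standard basis). Since V is invertible (lower-triangular with 1s on the diagonal, up to permutation), solve by back-substitution:
  V =
[[1, 1, 0, 1],
 [1, 0, 0, 0],
 [0, 1, 1, 0],
 [0, 1, 0, 0]]
  V a = (3, 3, -2, -1)
Solving gives a = (3, -1, -1, 1).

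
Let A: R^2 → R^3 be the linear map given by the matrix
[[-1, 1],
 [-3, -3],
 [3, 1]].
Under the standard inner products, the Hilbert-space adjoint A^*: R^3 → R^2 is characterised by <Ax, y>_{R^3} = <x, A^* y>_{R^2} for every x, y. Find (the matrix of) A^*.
A^* = A^T =
[[-1, -3, 3],
 [1, -3, 1]]

For real matrices with standard dot products, the defining identity <Ax, y> = <x, A^* y> gives (Ax)^T y = x^T (A^*) y, i.e. x^T A^T y = x^T (A^*) y. Since this holds for all x, y, we must have A^* = A^T. Therefore
A^* =
[[-1, -3, 3],
 [1, -3, 1]].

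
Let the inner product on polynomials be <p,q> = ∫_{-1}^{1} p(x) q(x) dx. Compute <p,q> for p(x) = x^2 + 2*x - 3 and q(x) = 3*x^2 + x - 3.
<p,q> = 188/15

Expand the product: p(x)·q(x) = 3*x^4 + 7*x^3 - 10*x^2 - 9*x + 9.
∫_{-1}^{1} of each monomial x^k gives [2/(k+1) if k even, 0 if k odd]. Integrating term-by-term (or equivalently evaluating the antiderivative F(x) = 3*x^5/5 + 7*x^4/4 - 10*x^3/3 - 9*x^2/2 + 9*x at the endpoints):
  F(1) − F(−1) = 211/60 − (-541/60) = 188/15.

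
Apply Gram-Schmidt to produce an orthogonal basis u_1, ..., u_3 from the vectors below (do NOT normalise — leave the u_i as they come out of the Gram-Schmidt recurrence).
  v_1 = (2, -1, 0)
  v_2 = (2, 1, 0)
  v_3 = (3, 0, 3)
Orthogonal basis:
  u_1 = (2, -1, 0)
  u_2 = (4/5, 8/5, 0)
  u_3 = (0, 0, 3)

Apply the Gram-Schmidt recurrence
  u_1 = v_1
  u_i = v_i − Σ_{j<i} ((v_i · u_j) / (u_j · u_j)) · u_j.

Step by step this gives:
  u_1 = (2, -1, 0)
  u_2 = (4/5, 8/5, 0)
  u_3 = (0, 0, 3)

Orthogonality check:
  u_2 · u_1 = 0 (should be 0)
  u_3 · u_1 = 0 (should be 0)
  u_3 · u_2 = 0 (should be 0)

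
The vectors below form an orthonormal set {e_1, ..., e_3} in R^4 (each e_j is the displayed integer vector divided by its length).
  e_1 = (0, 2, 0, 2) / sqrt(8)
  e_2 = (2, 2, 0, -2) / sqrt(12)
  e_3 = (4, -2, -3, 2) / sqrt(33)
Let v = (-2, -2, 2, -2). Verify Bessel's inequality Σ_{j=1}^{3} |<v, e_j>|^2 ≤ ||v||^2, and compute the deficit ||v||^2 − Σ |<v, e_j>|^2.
Σ |<v, e_j>|^2 = 168/11; ||v||^2 = 16; deficit = 8/11

Write each e_j = u_j / sqrt(<u_j, u_j>) where u_j is the displayed integer vector. Then <v, e_j> = <v, u_j> / sqrt(<u_j, u_j>), so |<v, e_j>|^2 = <v, u_j>^2 / <u_j, u_j>.
Coefficients: <v, e_1> = -8/sqrt(8), <v, e_2> = -4/sqrt(12), <v, e_3> = -14/sqrt(33).
Square and sum: Σ |<v, e_j>|^2 = 168/11.
Compute ||v||^2 = v·v = 16.
Deficit = 16 − 168/11 = 8/11 ≥ 0, confirming Bessel's inequality. (The deficit equals ||v − Σ <v,e_j> e_j||^2, the squared distance from v to span{e_j}.)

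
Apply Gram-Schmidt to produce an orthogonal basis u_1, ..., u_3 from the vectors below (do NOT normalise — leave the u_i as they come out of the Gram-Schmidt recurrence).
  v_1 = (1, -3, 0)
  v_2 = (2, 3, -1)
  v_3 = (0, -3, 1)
Orthogonal basis:
  u_1 = (1, -3, 0)
  u_2 = (27/10, 9/10, -1)
  u_3 = (18/91, 6/91, 54/91)

Apply the Gram-Schmidt recurrence
  u_1 = v_1
  u_i = v_i − Σ_{j<i} ((v_i · u_j) / (u_j · u_j)) · u_j.

Step by step this gives:
  u_1 = (1, -3, 0)
  u_2 = (27/10, 9/10, -1)
  u_3 = (18/91, 6/91, 54/91)

Orthogonality check:
  u_2 · u_1 = 0 (should be 0)
  u_3 · u_1 = 0 (should be 0)
  u_3 · u_2 = 0 (should be 0)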